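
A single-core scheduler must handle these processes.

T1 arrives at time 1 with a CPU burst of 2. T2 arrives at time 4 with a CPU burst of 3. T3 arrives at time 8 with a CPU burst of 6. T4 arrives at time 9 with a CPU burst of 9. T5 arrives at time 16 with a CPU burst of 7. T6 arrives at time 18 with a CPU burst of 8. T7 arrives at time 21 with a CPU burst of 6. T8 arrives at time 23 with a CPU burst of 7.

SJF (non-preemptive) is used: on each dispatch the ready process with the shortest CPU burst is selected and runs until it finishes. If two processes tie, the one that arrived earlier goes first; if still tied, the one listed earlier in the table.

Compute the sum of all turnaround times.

Timeline: | idle 0-1 | T1 1-3 | idle 3-4 | T2 4-7 | idle 7-8 | T3 8-14 | T4 14-23 | T7 23-29 | T5 29-36 | T8 36-43 | T6 43-51 |
Completion: T1=3  T2=7  T3=14  T4=23  T5=36  T6=51  T7=29  T8=43
Turnaround = completion − arrival: T1=2, T2=3, T3=6, T4=14, T5=20, T6=33, T7=8, T8=20
Total turnaround = 2 + 3 + 6 + 14 + 20 + 33 + 8 + 20 = 106

106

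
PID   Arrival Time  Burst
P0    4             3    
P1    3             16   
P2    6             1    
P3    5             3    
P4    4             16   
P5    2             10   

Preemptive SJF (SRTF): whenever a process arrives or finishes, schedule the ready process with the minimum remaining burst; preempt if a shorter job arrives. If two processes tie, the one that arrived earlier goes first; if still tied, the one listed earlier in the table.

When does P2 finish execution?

8

Gantt: | idle 0-2 | P5 2-4 | P0 4-7 | P2 7-8 | P3 8-11 | P5 11-19 | P1 19-35 | P4 35-51 |
Completion: P0=7  P1=35  P2=8  P3=11  P4=51  P5=19
Turnaround (C−A): P0=3  P1=32  P2=2  P3=6  P4=47  P5=17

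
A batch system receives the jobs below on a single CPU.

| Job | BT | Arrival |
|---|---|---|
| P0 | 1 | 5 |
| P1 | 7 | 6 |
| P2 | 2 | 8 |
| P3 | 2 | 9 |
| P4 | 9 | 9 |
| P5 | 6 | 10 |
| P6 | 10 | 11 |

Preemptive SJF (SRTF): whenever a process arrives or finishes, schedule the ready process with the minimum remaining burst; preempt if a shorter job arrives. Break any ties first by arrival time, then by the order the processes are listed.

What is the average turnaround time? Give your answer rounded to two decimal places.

12.00

Schedule: | idle 0-5 | P0 5-6 | P1 6-8 | P2 8-10 | P3 10-12 | P1 12-17 | P5 17-23 | P4 23-32 | P6 32-42 |
Completion: P0=6  P1=17  P2=10  P3=12  P4=32  P5=23  P6=42
Turnaround times: P0=1, P1=11, P2=2, P3=3, P4=23, P5=13, P6=31
Average turnaround = (1+11+2+3+23+13+31) / 7 = 84/7 = 12.00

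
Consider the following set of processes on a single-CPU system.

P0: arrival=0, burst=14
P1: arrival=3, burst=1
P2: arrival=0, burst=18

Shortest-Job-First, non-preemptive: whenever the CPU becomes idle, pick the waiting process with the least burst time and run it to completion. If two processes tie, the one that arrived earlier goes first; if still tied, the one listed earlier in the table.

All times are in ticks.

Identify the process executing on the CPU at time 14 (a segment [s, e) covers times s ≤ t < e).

P1

Gantt: | P0 0-14 | P1 14-15 | P2 15-33 |
Completion: P0=14  P1=15  P2=33
Turnaround (C−A): P0=14  P1=12  P2=33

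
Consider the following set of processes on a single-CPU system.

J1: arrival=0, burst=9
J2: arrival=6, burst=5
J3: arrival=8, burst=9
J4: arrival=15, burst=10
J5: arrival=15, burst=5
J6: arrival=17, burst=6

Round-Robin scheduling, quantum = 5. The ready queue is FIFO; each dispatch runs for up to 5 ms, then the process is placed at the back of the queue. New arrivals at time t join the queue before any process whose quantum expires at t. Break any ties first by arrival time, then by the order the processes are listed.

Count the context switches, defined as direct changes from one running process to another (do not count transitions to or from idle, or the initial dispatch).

Timeline: | J1 0-9 | J2 9-14 | J3 14-19 | J4 19-24 | J5 24-29 | J6 29-34 | J3 34-38 | J4 38-43 | J6 43-44 |
Completion: J1=9  J2=14  J3=38  J4=43  J5=29  J6=44

8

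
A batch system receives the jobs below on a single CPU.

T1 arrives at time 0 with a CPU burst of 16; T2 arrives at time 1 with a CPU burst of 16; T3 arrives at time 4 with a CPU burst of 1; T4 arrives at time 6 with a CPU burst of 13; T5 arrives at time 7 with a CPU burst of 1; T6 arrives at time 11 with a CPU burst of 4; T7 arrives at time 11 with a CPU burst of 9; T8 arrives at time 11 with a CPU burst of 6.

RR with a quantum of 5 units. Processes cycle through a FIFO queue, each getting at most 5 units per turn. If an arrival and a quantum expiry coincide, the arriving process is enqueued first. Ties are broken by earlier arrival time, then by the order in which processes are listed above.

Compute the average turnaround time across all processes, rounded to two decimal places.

40.88

Timeline: | T1 0-5 | T2 5-10 | T3 10-11 | T1 11-16 | T4 16-21 | T5 21-22 | T2 22-27 | T6 27-31 | T7 31-36 | T8 36-41 | T1 41-46 | T4 46-51 | T2 51-56 | T7 56-60 | T8 60-61 | T1 61-62 | T4 62-65 | T2 65-66 |
Completion: T1=62  T2=66  T3=11  T4=65  T5=22  T6=31  T7=60  T8=61
Turnaround times: T1=62, T2=65, T3=7, T4=59, T5=15, T6=20, T7=49, T8=50
Average turnaround = (62+65+7+59+15+20+49+50) / 8 = 327/8 = 40.88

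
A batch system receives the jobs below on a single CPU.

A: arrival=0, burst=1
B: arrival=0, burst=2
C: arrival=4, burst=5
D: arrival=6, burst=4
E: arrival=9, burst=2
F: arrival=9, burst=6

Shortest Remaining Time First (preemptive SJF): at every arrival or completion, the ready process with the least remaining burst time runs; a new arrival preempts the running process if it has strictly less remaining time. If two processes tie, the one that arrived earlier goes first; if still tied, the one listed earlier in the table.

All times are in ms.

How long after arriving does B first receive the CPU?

1

Gantt: | A 0-1 | B 1-3 | idle 3-4 | C 4-9 | E 9-11 | D 11-15 | F 15-21 |
Completion: A=1  B=3  C=9  D=15  E=11  F=21
Response(B) = first start − arrival = 1 − 0 = 1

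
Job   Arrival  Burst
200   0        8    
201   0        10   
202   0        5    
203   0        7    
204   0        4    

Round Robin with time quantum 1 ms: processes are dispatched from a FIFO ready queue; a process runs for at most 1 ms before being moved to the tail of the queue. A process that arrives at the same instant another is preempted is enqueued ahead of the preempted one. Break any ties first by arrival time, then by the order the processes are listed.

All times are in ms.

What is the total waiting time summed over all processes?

104

Gantt: | 200 0-1 | 201 1-2 | 202 2-3 | 203 3-4 | 204 4-5 | 200 5-6 | 201 6-7 | 202 7-8 | 203 8-9 | 204 9-10 | 200 10-11 | 201 11-12 | 202 12-13 | 203 13-14 | 204 14-15 | 200 15-16 | 201 16-17 | 202 17-18 | 203 18-19 | 204 19-20 | 200 20-21 | 201 21-22 | 202 22-23 | 203 23-24 | 200 24-25 | 201 25-26 | 203 26-27 | 200 27-28 | 201 28-29 | 203 29-30 | 200 30-31 | 201 31-34 |
Completion: 200=31  201=34  202=23  203=30  204=20
Turnaround (C−A): 200=31  201=34  202=23  203=30  204=20
Waiting = turnaround − burst: 200=23, 201=24, 202=18, 203=23, 204=16
Total waiting = 23 + 24 + 18 + 23 + 16 = 104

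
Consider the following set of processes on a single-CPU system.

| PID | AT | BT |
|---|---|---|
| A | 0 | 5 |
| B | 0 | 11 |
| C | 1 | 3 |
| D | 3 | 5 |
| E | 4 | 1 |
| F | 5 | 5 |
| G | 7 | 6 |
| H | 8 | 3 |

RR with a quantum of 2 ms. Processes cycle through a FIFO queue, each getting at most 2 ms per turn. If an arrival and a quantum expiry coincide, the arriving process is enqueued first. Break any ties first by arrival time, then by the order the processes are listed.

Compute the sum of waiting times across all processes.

151

Timeline: | A 0-2 | B 2-4 | C 4-6 | A 6-8 | D 8-10 | E 10-11 | B 11-13 | F 13-15 | C 15-16 | G 16-18 | H 18-20 | A 20-21 | D 21-23 | B 23-25 | F 25-27 | G 27-29 | H 29-30 | D 30-31 | B 31-33 | F 33-34 | G 34-36 | B 36-39 |
Completion: A=21  B=39  C=16  D=31  E=11  F=34  G=36  H=30
Turnaround (C−A): A=21  B=39  C=15  D=28  E=7  F=29  G=29  H=22
Waiting = turnaround − burst: A=16, B=28, C=12, D=23, E=6, F=24, G=23, H=19
Total waiting = 16 + 28 + 12 + 23 + 6 + 24 + 23 + 19 = 151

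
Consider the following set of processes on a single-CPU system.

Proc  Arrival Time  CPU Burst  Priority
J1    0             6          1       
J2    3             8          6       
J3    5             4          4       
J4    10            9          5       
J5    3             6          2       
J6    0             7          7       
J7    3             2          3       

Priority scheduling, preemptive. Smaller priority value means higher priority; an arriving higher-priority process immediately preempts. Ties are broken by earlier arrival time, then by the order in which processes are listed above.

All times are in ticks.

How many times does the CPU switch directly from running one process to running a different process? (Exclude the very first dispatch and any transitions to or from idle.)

Timeline: | J1 0-6 | J5 6-12 | J7 12-14 | J3 14-18 | J4 18-27 | J2 27-35 | J6 35-42 |
Completion: J1=6  J2=35  J3=18  J4=27  J5=12  J6=42  J7=14
Turnaround (C−A): J1=6  J2=32  J3=13  J4=17  J5=9  J6=42  J7=11

6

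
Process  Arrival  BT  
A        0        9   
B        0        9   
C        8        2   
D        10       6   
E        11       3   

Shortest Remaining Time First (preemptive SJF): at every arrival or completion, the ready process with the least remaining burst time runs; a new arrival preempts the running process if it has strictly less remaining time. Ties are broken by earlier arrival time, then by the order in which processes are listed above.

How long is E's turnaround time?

Schedule: | A 0-9 | C 9-11 | E 11-14 | D 14-20 | B 20-29 |
Completion: A=9  B=29  C=11  D=20  E=14
Turnaround (C−A): A=9  B=29  C=3  D=10  E=3
Turnaround(E) = completion − arrival = 14 − 11 = 3

3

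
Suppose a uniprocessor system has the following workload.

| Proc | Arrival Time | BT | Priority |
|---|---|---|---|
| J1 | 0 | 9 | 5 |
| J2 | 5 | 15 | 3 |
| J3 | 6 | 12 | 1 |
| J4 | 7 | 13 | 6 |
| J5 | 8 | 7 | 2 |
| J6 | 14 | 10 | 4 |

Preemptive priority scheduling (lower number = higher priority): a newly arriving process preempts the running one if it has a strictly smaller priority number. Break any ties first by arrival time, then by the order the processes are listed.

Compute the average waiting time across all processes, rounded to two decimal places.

24.00

Schedule: | J1 0-5 | J2 5-6 | J3 6-18 | J5 18-25 | J2 25-39 | J6 39-49 | J1 49-53 | J4 53-66 |
Completion: J1=53  J2=39  J3=18  J4=66  J5=25  J6=49
Waiting times: J1=44, J2=19, J3=0, J4=46, J5=10, J6=25
Average waiting = (44+19+0+46+10+25) / 6 = 144/6 = 24.00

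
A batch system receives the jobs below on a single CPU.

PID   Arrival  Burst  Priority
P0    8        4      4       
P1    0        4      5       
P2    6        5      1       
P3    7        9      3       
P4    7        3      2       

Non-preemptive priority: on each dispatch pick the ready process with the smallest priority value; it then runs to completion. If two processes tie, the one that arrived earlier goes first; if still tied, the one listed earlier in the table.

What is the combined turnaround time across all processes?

51

Timeline: | P1 0-4 | idle 4-6 | P2 6-11 | P4 11-14 | P3 14-23 | P0 23-27 |
Completion: P0=27  P1=4  P2=11  P3=23  P4=14
Turnaround (C−A): P0=19  P1=4  P2=5  P3=16  P4=7
Turnaround = completion − arrival: P0=19, P1=4, P2=5, P3=16, P4=7
Total turnaround = 19 + 4 + 5 + 16 + 7 = 51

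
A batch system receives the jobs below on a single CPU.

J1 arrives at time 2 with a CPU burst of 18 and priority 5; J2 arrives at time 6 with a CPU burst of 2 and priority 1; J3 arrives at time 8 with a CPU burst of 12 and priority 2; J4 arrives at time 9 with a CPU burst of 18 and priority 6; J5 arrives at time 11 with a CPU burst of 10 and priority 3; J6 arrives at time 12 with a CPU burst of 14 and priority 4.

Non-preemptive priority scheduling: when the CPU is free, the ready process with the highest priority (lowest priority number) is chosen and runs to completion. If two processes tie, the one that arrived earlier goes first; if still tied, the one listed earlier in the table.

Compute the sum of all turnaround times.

206

Gantt: | idle 0-2 | J1 2-20 | J2 20-22 | J3 22-34 | J5 34-44 | J6 44-58 | J4 58-76 |
Completion: J1=20  J2=22  J3=34  J4=76  J5=44  J6=58
Turnaround = completion − arrival: J1=18, J2=16, J3=26, J4=67, J5=33, J6=46
Total turnaround = 18 + 16 + 26 + 67 + 33 + 46 = 206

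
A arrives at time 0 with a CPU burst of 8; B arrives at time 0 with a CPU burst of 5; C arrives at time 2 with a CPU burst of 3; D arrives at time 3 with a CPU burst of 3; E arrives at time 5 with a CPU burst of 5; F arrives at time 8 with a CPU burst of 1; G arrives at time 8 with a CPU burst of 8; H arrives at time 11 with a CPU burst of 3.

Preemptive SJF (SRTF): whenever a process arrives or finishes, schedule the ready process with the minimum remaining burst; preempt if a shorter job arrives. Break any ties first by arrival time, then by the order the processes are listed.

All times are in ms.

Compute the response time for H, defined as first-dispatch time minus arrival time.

Gantt: | B 0-5 | C 5-8 | F 8-9 | D 9-12 | H 12-15 | E 15-20 | A 20-28 | G 28-36 |
Completion: A=28  B=5  C=8  D=12  E=20  F=9  G=36  H=15
Turnaround (C−A): A=28  B=5  C=6  D=9  E=15  F=1  G=28  H=4
Response(H) = first start − arrival = 12 − 11 = 1

1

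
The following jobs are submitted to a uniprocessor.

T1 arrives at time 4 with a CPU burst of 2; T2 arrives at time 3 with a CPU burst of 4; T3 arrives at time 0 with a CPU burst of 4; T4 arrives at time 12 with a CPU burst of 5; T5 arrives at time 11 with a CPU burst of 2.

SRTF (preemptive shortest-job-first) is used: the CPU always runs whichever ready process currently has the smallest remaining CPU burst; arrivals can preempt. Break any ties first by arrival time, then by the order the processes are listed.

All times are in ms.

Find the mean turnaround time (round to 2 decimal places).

Timeline: | T3 0-4 | T1 4-6 | T2 6-10 | idle 10-11 | T5 11-13 | T4 13-18 |
Completion: T1=6  T2=10  T3=4  T4=18  T5=13
Turnaround (C−A): T1=2  T2=7  T3=4  T4=6  T5=2
Turnaround times: T1=2, T2=7, T3=4, T4=6, T5=2
Average turnaround = (2+7+4+6+2) / 5 = 21/5 = 4.20

4.20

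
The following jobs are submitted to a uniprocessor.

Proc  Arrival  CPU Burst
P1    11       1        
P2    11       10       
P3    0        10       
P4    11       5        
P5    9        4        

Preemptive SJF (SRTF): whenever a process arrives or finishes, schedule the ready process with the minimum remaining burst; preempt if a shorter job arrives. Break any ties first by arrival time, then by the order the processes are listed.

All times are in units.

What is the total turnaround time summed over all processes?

Timeline: | P3 0-10 | P5 10-11 | P1 11-12 | P5 12-15 | P4 15-20 | P2 20-30 |
Completion: P1=12  P2=30  P3=10  P4=20  P5=15
Turnaround (C−A): P1=1  P2=19  P3=10  P4=9  P5=6
Turnaround = completion − arrival: P1=1, P2=19, P3=10, P4=9, P5=6
Total turnaround = 1 + 19 + 10 + 9 + 6 = 45

45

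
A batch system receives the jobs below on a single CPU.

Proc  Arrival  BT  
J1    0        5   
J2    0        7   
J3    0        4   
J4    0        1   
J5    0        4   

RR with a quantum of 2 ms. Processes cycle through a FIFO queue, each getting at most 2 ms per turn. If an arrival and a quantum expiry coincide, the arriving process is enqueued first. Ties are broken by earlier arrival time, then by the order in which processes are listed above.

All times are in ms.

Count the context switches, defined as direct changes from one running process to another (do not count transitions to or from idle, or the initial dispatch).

10

Gantt: | J1 0-2 | J2 2-4 | J3 4-6 | J4 6-7 | J5 7-9 | J1 9-11 | J2 11-13 | J3 13-15 | J5 15-17 | J1 17-18 | J2 18-21 |
Completion: J1=18  J2=21  J3=15  J4=7  J5=17
Turnaround (C−A): J1=18  J2=21  J3=15  J4=7  J5=17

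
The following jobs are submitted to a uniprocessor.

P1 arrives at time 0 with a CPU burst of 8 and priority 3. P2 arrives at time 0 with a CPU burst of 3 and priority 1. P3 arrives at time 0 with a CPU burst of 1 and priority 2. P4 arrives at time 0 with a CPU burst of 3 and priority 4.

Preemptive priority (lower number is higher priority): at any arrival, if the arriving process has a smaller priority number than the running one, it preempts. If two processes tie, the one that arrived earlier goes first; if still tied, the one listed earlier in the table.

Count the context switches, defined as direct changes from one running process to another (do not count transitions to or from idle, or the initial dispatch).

3

Schedule: | P2 0-3 | P3 3-4 | P1 4-12 | P4 12-15 |
Completion: P1=12  P2=3  P3=4  P4=15
Turnaround (C−A): P1=12  P2=3  P3=4  P4=15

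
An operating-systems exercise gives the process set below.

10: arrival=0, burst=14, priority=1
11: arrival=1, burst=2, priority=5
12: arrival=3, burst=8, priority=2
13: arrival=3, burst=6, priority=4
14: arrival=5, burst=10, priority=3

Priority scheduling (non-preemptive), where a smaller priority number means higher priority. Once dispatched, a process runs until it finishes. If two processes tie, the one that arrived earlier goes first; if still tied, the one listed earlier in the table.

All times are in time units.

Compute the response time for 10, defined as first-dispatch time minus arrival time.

0

Schedule: | 10 0-14 | 12 14-22 | 14 22-32 | 13 32-38 | 11 38-40 |
Completion: 10=14  11=40  12=22  13=38  14=32
Turnaround (C−A): 10=14  11=39  12=19  13=35  14=27
Response(10) = first start − arrival = 0 − 0 = 0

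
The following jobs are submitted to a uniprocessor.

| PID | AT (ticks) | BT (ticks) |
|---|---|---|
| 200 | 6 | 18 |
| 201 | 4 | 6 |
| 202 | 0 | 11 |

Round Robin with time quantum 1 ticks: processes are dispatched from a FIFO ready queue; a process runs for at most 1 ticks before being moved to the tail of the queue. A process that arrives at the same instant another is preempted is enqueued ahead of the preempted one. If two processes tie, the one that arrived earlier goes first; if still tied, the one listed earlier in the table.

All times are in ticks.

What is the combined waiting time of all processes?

Gantt: | 202 0-4 | 201 4-5 | 202 5-6 | 201 6-7 | 200 7-8 | 202 8-9 | 201 9-10 | 200 10-11 | 202 11-12 | 201 12-13 | 200 13-14 | 202 14-15 | 201 15-16 | 200 16-17 | 202 17-18 | 201 18-19 | 200 19-20 | 202 20-21 | 200 21-22 | 202 22-23 | 200 23-35 |
Completion: 200=35  201=19  202=23
Turnaround (C−A): 200=29  201=15  202=23
Waiting = turnaround − burst: 200=11, 201=9, 202=12
Total waiting = 11 + 9 + 12 = 32

32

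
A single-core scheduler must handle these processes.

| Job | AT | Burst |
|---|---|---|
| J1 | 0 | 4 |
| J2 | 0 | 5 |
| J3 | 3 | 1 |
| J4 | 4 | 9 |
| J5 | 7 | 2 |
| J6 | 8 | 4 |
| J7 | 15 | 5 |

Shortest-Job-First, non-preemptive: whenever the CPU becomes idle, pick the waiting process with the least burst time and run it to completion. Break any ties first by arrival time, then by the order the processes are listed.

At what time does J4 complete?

Timeline: | J1 0-4 | J3 4-5 | J2 5-10 | J5 10-12 | J6 12-16 | J7 16-21 | J4 21-30 |
Completion: J1=4  J2=10  J3=5  J4=30  J5=12  J6=16  J7=21
Turnaround (C−A): J1=4  J2=10  J3=2  J4=26  J5=5  J6=8  J7=6

30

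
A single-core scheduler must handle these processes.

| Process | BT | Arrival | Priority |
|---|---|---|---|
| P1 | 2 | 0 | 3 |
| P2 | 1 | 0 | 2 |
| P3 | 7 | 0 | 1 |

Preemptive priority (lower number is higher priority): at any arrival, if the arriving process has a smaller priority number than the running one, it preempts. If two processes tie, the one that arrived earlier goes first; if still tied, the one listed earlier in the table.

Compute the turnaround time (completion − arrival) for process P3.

7

Timeline: | P3 0-7 | P2 7-8 | P1 8-10 |
Completion: P1=10  P2=8  P3=7
Turnaround (C−A): P1=10  P2=8  P3=7
Turnaround(P3) = completion − arrival = 7 − 0 = 7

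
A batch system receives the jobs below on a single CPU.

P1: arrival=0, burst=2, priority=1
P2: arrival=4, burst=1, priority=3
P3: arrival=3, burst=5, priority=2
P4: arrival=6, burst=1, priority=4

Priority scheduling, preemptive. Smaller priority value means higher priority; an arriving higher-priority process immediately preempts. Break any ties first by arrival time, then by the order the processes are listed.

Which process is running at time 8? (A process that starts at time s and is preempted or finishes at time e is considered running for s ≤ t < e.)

P2

Schedule: | P1 0-2 | idle 2-3 | P3 3-8 | P2 8-9 | P4 9-10 |
Completion: P1=2  P2=9  P3=8  P4=10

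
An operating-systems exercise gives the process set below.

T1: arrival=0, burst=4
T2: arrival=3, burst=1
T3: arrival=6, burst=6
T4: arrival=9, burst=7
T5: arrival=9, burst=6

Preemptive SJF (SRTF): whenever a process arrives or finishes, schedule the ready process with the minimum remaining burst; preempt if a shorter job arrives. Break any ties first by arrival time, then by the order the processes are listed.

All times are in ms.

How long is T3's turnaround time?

6

Schedule: | T1 0-4 | T2 4-5 | idle 5-6 | T3 6-12 | T5 12-18 | T4 18-25 |
Completion: T1=4  T2=5  T3=12  T4=25  T5=18
Turnaround (C−A): T1=4  T2=2  T3=6  T4=16  T5=9
Turnaround(T3) = completion − arrival = 12 − 6 = 6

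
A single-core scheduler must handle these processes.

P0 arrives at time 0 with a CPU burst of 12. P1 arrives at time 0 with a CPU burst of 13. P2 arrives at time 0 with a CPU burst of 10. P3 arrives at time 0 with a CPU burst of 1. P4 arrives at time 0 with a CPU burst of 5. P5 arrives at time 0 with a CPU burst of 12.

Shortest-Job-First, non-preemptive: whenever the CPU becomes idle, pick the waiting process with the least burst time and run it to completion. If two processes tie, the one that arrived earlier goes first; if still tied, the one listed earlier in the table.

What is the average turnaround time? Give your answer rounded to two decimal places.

24.00

Gantt: | P3 0-1 | P4 1-6 | P2 6-16 | P0 16-28 | P5 28-40 | P1 40-53 |
Completion: P0=28  P1=53  P2=16  P3=1  P4=6  P5=40
Turnaround times: P0=28, P1=53, P2=16, P3=1, P4=6, P5=40
Average turnaround = (28+53+16+1+6+40) / 6 = 144/6 = 24.00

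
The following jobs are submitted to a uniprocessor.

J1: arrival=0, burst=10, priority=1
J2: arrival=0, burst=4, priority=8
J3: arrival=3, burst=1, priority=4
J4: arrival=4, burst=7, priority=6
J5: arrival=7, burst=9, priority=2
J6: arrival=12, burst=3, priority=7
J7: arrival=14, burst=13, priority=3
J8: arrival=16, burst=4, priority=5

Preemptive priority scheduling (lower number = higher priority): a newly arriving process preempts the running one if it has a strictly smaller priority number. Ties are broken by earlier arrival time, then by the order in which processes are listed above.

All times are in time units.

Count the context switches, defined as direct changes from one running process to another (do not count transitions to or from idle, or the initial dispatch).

7

Gantt: | J1 0-10 | J5 10-19 | J7 19-32 | J3 32-33 | J8 33-37 | J4 37-44 | J6 44-47 | J2 47-51 |
Completion: J1=10  J2=51  J3=33  J4=44  J5=19  J6=47  J7=32  J8=37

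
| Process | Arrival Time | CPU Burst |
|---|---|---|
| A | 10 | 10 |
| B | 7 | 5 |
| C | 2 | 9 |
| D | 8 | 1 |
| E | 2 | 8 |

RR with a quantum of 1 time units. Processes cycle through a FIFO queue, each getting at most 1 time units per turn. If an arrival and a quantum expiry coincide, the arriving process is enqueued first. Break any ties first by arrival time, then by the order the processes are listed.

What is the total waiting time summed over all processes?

Gantt: | idle 0-2 | C 2-3 | E 3-4 | C 4-5 | E 5-6 | C 6-7 | E 7-8 | B 8-9 | C 9-10 | D 10-11 | E 11-12 | B 12-13 | A 13-14 | C 14-15 | E 15-16 | B 16-17 | A 17-18 | C 18-19 | E 19-20 | B 20-21 | A 21-22 | C 22-23 | E 23-24 | B 24-25 | A 25-26 | C 26-27 | E 27-28 | A 28-29 | C 29-30 | A 30-35 |
Completion: A=35  B=25  C=30  D=11  E=28
Waiting = turnaround − burst: A=15, B=13, C=19, D=2, E=18
Total waiting = 15 + 13 + 19 + 2 + 18 = 67

67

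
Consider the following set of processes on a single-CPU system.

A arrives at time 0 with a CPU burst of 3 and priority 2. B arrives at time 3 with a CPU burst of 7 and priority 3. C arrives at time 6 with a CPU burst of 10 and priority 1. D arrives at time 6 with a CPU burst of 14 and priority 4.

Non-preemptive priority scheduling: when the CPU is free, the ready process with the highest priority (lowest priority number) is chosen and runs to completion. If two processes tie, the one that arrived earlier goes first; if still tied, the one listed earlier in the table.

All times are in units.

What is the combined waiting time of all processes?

Timeline: | A 0-3 | B 3-10 | C 10-20 | D 20-34 |
Completion: A=3  B=10  C=20  D=34
Turnaround (C−A): A=3  B=7  C=14  D=28
Waiting = turnaround − burst: A=0, B=0, C=4, D=14
Total waiting = 0 + 0 + 4 + 14 = 18

18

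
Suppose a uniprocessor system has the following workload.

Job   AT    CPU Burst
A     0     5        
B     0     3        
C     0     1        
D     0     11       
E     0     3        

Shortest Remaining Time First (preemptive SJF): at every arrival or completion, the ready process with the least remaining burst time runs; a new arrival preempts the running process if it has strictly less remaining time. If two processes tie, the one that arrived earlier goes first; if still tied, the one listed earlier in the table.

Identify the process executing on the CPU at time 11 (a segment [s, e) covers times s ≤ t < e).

A

Timeline: | C 0-1 | B 1-4 | E 4-7 | A 7-12 | D 12-23 |
Completion: A=12  B=4  C=1  D=23  E=7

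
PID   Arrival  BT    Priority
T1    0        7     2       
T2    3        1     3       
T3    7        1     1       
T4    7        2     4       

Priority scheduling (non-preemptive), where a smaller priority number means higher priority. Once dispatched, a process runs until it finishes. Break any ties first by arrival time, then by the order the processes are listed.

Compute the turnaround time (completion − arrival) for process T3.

1

Gantt: | T1 0-7 | T3 7-8 | T2 8-9 | T4 9-11 |
Completion: T1=7  T2=9  T3=8  T4=11
Turnaround (C−A): T1=7  T2=6  T3=1  T4=4
Turnaround(T3) = completion − arrival = 8 − 7 = 1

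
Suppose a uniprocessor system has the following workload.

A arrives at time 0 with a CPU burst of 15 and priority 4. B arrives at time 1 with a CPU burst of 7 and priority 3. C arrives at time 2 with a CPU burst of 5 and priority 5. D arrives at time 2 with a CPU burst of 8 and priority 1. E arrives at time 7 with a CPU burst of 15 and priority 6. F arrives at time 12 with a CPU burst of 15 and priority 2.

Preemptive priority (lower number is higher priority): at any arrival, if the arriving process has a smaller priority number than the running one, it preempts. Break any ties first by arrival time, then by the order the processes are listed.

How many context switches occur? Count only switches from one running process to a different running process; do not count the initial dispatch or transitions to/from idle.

Gantt: | A 0-1 | B 1-2 | D 2-10 | B 10-12 | F 12-27 | B 27-31 | A 31-45 | C 45-50 | E 50-65 |
Completion: A=45  B=31  C=50  D=10  E=65  F=27
Turnaround (C−A): A=45  B=30  C=48  D=8  E=58  F=15

8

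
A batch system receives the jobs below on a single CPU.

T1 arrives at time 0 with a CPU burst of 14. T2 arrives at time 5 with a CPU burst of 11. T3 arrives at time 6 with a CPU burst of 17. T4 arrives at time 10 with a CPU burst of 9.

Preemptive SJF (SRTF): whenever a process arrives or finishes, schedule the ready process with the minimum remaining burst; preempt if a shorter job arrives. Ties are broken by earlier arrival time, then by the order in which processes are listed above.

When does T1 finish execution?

14

Gantt: | T1 0-14 | T4 14-23 | T2 23-34 | T3 34-51 |
Completion: T1=14  T2=34  T3=51  T4=23
Turnaround (C−A): T1=14  T2=29  T3=45  T4=13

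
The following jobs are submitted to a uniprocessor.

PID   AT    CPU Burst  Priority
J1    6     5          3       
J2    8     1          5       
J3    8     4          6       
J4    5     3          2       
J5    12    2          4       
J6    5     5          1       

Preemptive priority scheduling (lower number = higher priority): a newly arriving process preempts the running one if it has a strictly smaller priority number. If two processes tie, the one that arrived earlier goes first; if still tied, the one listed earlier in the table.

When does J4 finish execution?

13

Schedule: | idle 0-5 | J6 5-10 | J4 10-13 | J1 13-18 | J5 18-20 | J2 20-21 | J3 21-25 |
Completion: J1=18  J2=21  J3=25  J4=13  J5=20  J6=10
Turnaround (C−A): J1=12  J2=13  J3=17  J4=8  J5=8  J6=5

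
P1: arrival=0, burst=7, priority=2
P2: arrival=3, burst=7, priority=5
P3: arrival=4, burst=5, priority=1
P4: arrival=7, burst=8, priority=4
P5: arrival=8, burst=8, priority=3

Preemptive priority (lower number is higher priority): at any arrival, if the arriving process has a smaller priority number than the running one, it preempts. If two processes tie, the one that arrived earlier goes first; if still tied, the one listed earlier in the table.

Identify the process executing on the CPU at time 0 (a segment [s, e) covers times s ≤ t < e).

P1

Gantt: | P1 0-4 | P3 4-9 | P1 9-12 | P5 12-20 | P4 20-28 | P2 28-35 |
Completion: P1=12  P2=35  P3=9  P4=28  P5=20
Turnaround (C−A): P1=12  P2=32  P3=5  P4=21  P5=12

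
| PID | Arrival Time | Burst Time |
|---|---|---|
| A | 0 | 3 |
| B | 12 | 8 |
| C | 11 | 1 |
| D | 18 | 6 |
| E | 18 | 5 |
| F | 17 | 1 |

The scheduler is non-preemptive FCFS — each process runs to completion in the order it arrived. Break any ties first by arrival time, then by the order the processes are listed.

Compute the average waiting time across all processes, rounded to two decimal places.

2.50

Gantt: | A 0-3 | idle 3-11 | C 11-12 | B 12-20 | F 20-21 | D 21-27 | E 27-32 |
Completion: A=3  B=20  C=12  D=27  E=32  F=21
Waiting times: A=0, B=0, C=0, D=3, E=9, F=3
Average waiting = (0+0+0+3+9+3) / 6 = 15/6 = 2.50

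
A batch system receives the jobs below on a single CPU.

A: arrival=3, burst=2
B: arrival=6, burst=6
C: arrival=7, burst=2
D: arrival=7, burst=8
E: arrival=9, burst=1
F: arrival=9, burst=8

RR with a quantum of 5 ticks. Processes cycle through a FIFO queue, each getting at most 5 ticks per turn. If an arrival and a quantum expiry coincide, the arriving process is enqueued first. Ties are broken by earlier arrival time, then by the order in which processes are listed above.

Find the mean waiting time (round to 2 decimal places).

Schedule: | idle 0-3 | A 3-5 | idle 5-6 | B 6-11 | C 11-13 | D 13-18 | E 18-19 | F 19-24 | B 24-25 | D 25-28 | F 28-31 |
Completion: A=5  B=25  C=13  D=28  E=19  F=31
Turnaround (C−A): A=2  B=19  C=6  D=21  E=10  F=22
Waiting times: A=0, B=13, C=4, D=13, E=9, F=14
Average waiting = (0+13+4+13+9+14) / 6 = 53/6 = 8.83

8.83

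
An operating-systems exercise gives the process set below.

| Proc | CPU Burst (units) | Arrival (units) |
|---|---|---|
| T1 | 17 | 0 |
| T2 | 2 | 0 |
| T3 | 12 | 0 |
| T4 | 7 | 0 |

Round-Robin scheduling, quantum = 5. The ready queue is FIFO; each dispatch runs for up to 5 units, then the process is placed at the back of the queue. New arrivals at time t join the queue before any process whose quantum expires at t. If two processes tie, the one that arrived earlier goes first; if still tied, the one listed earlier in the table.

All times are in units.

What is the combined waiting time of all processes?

Timeline: | T1 0-5 | T2 5-7 | T3 7-12 | T4 12-17 | T1 17-22 | T3 22-27 | T4 27-29 | T1 29-34 | T3 34-36 | T1 36-38 |
Completion: T1=38  T2=7  T3=36  T4=29
Turnaround (C−A): T1=38  T2=7  T3=36  T4=29
Waiting = turnaround − burst: T1=21, T2=5, T3=24, T4=22
Total waiting = 21 + 5 + 24 + 22 = 72

72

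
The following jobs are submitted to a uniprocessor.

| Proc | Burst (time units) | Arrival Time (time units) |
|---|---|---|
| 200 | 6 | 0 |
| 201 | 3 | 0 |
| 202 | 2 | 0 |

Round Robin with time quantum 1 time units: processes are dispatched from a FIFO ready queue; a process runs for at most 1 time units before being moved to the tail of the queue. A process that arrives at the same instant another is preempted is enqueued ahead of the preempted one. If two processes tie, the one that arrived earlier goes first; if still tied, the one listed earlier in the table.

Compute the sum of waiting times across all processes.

14

Timeline: | 200 0-1 | 201 1-2 | 202 2-3 | 200 3-4 | 201 4-5 | 202 5-6 | 200 6-7 | 201 7-8 | 200 8-11 |
Completion: 200=11  201=8  202=6
Waiting = turnaround − burst: 200=5, 201=5, 202=4
Total waiting = 5 + 5 + 4 = 14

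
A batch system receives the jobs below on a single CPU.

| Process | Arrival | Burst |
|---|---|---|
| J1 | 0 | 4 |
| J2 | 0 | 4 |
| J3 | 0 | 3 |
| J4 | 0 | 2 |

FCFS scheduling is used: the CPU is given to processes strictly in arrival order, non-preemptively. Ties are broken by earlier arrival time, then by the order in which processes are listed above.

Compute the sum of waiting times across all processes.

Schedule: | J1 0-4 | J2 4-8 | J3 8-11 | J4 11-13 |
Completion: J1=4  J2=8  J3=11  J4=13
Waiting = turnaround − burst: J1=0, J2=4, J3=8, J4=11
Total waiting = 0 + 4 + 8 + 11 = 23

23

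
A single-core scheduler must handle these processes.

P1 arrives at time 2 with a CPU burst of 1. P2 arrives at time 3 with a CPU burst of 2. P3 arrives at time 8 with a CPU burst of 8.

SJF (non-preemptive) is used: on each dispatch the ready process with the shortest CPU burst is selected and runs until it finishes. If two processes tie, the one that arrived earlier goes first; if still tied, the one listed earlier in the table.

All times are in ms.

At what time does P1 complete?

3

Schedule: | idle 0-2 | P1 2-3 | P2 3-5 | idle 5-8 | P3 8-16 |
Completion: P1=3  P2=5  P3=16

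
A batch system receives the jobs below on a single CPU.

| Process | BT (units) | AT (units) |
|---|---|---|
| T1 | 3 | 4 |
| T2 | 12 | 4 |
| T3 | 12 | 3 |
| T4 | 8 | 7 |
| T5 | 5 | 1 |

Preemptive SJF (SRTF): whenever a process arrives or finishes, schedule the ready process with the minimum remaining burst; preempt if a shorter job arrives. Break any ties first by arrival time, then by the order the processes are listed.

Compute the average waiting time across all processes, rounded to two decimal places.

Schedule: | idle 0-1 | T5 1-6 | T1 6-9 | T4 9-17 | T3 17-29 | T2 29-41 |
Completion: T1=9  T2=41  T3=29  T4=17  T5=6
Waiting times: T1=2, T2=25, T3=14, T4=2, T5=0
Average waiting = (2+25+14+2+0) / 5 = 43/5 = 8.60

8.60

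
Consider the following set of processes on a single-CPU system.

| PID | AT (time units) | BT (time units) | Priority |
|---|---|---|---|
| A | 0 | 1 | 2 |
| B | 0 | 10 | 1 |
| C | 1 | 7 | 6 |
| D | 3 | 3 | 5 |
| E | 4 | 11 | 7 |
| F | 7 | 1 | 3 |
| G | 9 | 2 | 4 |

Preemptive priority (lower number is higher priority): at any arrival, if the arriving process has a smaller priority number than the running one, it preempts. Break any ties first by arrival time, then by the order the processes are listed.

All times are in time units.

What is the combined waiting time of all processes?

64

Gantt: | B 0-10 | A 10-11 | F 11-12 | G 12-14 | D 14-17 | C 17-24 | E 24-35 |
Completion: A=11  B=10  C=24  D=17  E=35  F=12  G=14
Waiting = turnaround − burst: A=10, B=0, C=16, D=11, E=20, F=4, G=3
Total waiting = 10 + 0 + 16 + 11 + 20 + 4 + 3 = 64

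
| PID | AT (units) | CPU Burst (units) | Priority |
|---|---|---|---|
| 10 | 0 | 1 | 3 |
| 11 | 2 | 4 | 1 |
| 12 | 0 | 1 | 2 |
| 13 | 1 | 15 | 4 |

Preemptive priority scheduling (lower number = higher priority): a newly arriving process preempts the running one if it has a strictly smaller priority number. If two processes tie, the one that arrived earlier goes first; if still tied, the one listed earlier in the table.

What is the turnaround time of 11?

4

Timeline: | 12 0-1 | 10 1-2 | 11 2-6 | 13 6-21 |
Completion: 10=2  11=6  12=1  13=21
Turnaround (C−A): 10=2  11=4  12=1  13=20
Turnaround(11) = completion − arrival = 6 − 2 = 4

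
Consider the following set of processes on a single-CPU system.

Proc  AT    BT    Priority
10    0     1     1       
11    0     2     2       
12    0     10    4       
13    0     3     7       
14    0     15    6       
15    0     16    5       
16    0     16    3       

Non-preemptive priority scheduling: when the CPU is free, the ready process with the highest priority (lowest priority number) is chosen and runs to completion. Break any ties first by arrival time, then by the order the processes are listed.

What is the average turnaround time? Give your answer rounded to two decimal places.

Timeline: | 10 0-1 | 11 1-3 | 16 3-19 | 12 19-29 | 15 29-45 | 14 45-60 | 13 60-63 |
Completion: 10=1  11=3  12=29  13=63  14=60  15=45  16=19
Turnaround (C−A): 10=1  11=3  12=29  13=63  14=60  15=45  16=19
Turnaround times: 10=1, 11=3, 12=29, 13=63, 14=60, 15=45, 16=19
Average turnaround = (1+3+29+63+60+45+19) / 7 = 220/7 = 31.43

31.43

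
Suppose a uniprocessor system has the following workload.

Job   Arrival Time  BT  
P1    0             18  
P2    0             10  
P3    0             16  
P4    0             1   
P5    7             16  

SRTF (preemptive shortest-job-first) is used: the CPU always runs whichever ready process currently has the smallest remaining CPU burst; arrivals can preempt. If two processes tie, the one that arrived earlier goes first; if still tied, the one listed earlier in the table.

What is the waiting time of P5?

Gantt: | P4 0-1 | P2 1-11 | P3 11-27 | P5 27-43 | P1 43-61 |
Completion: P1=61  P2=11  P3=27  P4=1  P5=43
Turnaround (C−A): P1=61  P2=11  P3=27  P4=1  P5=36
Waiting(P5) = turnaround − burst = 36 − 16 = 20

20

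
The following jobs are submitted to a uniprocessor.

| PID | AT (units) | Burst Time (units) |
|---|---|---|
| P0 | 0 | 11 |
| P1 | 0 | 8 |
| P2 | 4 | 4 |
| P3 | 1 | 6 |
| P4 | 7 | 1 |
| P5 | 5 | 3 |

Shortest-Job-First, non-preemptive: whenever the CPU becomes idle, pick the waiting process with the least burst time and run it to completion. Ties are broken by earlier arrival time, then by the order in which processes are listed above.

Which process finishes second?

Timeline: | P1 0-8 | P4 8-9 | P5 9-12 | P2 12-16 | P3 16-22 | P0 22-33 |
Completion: P0=33  P1=8  P2=16  P3=22  P4=9  P5=12
Finish order: P1 → P4 → P5 → P2 → P3 → P0

P4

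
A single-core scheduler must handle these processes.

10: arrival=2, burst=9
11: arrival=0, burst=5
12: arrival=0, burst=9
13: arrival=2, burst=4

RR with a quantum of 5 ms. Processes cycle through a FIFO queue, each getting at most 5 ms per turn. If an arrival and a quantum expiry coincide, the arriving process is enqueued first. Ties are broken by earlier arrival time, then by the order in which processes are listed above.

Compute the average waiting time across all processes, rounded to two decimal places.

Schedule: | 11 0-5 | 12 5-10 | 10 10-15 | 13 15-19 | 12 19-23 | 10 23-27 |
Completion: 10=27  11=5  12=23  13=19
Turnaround (C−A): 10=25  11=5  12=23  13=17
Waiting times: 10=16, 11=0, 12=14, 13=13
Average waiting = (16+0+14+13) / 4 = 43/4 = 10.75

10.75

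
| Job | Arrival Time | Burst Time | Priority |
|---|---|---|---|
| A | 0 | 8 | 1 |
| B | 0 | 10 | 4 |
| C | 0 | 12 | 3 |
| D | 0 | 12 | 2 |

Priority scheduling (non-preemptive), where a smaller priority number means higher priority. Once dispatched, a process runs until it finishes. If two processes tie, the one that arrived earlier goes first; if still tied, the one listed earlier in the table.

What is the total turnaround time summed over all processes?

102

Schedule: | A 0-8 | D 8-20 | C 20-32 | B 32-42 |
Completion: A=8  B=42  C=32  D=20
Turnaround = completion − arrival: A=8, B=42, C=32, D=20
Total turnaround = 8 + 42 + 32 + 20 = 102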